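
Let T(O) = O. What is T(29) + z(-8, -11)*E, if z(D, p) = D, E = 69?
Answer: -523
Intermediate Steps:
T(29) + z(-8, -11)*E = 29 - 8*69 = 29 - 552 = -523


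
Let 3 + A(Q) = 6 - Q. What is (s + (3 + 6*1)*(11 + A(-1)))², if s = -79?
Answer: 3136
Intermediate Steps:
A(Q) = 3 - Q (A(Q) = -3 + (6 - Q) = 3 - Q)
(s + (3 + 6*1)*(11 + A(-1)))² = (-79 + (3 + 6*1)*(11 + (3 - 1*(-1))))² = (-79 + (3 + 6)*(11 + (3 + 1)))² = (-79 + 9*(11 + 4))² = (-79 + 9*15)² = (-79 + 135)² = 56² = 3136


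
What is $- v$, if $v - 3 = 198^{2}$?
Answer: $-39207$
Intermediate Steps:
$v = 39207$ ($v = 3 + 198^{2} = 3 + 39204 = 39207$)
$- v = \left(-1\right) 39207 = -39207$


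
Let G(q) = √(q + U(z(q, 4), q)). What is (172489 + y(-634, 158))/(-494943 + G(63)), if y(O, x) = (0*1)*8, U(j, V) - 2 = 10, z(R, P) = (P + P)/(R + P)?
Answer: -28457407709/81656191058 - 862445*√3/244968573174 ≈ -0.34851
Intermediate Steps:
z(R, P) = 2*P/(P + R) (z(R, P) = (2*P)/(P + R) = 2*P/(P + R))
U(j, V) = 12 (U(j, V) = 2 + 10 = 12)
G(q) = √(12 + q) (G(q) = √(q + 12) = √(12 + q))
y(O, x) = 0 (y(O, x) = 0*8 = 0)
(172489 + y(-634, 158))/(-494943 + G(63)) = (172489 + 0)/(-494943 + √(12 + 63)) = 172489/(-494943 + √75) = 172489/(-494943 + 5*√3)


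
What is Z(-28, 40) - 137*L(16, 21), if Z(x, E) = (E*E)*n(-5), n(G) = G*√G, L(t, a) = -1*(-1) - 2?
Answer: 137 - 8000*I*√5 ≈ 137.0 - 17889.0*I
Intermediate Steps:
L(t, a) = -1 (L(t, a) = 1 - 2 = -1)
n(G) = G^(3/2)
Z(x, E) = -5*I*√5*E² (Z(x, E) = (E*E)*(-5)^(3/2) = E²*(-5*I*√5) = -5*I*√5*E²)
Z(-28, 40) - 137*L(16, 21) = -5*I*√5*40² - 137*(-1) = -5*I*√5*1600 + 137 = -8000*I*√5 + 137 = 137 - 8000*I*√5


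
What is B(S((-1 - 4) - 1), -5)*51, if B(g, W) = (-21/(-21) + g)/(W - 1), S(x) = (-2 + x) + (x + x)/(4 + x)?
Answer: 17/2 ≈ 8.5000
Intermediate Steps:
S(x) = -2 + x + 2*x/(4 + x) (S(x) = (-2 + x) + (2*x)/(4 + x) = (-2 + x) + 2*x/(4 + x) = -2 + x + 2*x/(4 + x))
B(g, W) = (1 + g)/(-1 + W) (B(g, W) = (-21*(-1/21) + g)/(-1 + W) = (1 + g)/(-1 + W))
B(S((-1 - 4) - 1), -5)*51 = ((1 + (-8 + ((-1 - 4) - 1)**2 + 4*((-1 - 4) - 1))/(4 + ((-1 - 4) - 1)))/(-1 - 5))*51 = ((1 + (-8 + (-5 - 1)**2 + 4*(-5 - 1))/(4 + (-5 - 1)))/(-6))*51 = -(1 + (-8 + (-6)**2 + 4*(-6))/(4 - 6))/6*51 = -(1 + (-8 + 36 - 24)/(-2))/6*51 = -(1 - 1/2*4)/6*51 = -(1 - 2)/6*51 = -1/6*(-1)*51 = (1/6)*51 = 17/2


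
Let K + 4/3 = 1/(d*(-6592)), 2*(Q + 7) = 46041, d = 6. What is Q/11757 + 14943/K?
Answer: -4631649042535/413352606 ≈ -11205.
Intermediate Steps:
Q = 46027/2 (Q = -7 + (½)*46041 = -7 + 46041/2 = 46027/2 ≈ 23014.)
K = -17579/13184 (K = -4/3 + 1/(6*(-6592)) = -4/3 + 1/(-39552) = -4/3 - 1/39552 = -17579/13184 ≈ -1.3334)
Q/11757 + 14943/K = (46027/2)/11757 + 14943/(-17579/13184) = (46027/2)*(1/11757) + 14943*(-13184/17579) = 46027/23514 - 197008512/17579 = -4631649042535/413352606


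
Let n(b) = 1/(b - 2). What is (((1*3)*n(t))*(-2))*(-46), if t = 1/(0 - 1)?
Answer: -92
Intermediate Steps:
t = -1 (t = 1/(-1) = -1)
n(b) = 1/(-2 + b)
(((1*3)*n(t))*(-2))*(-46) = (((1*3)/(-2 - 1))*(-2))*(-46) = ((3/(-3))*(-2))*(-46) = ((3*(-⅓))*(-2))*(-46) = -1*(-2)*(-46) = 2*(-46) = -92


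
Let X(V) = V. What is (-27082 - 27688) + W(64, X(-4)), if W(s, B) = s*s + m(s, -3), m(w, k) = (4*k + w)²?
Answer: -47970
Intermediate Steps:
m(w, k) = (w + 4*k)²
W(s, B) = s² + (-12 + s)² (W(s, B) = s*s + (s + 4*(-3))² = s² + (s - 12)² = s² + (-12 + s)²)
(-27082 - 27688) + W(64, X(-4)) = (-27082 - 27688) + (64² + (-12 + 64)²) = -54770 + (4096 + 52²) = -54770 + (4096 + 2704) = -54770 + 6800 = -47970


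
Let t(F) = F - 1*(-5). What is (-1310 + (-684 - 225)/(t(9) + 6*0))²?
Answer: 370524001/196 ≈ 1.8904e+6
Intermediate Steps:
t(F) = 5 + F (t(F) = F + 5 = 5 + F)
(-1310 + (-684 - 225)/(t(9) + 6*0))² = (-1310 + (-684 - 225)/((5 + 9) + 6*0))² = (-1310 - 909/(14 + 0))² = (-1310 - 909/14)² = (-19249/14)² = 370524001/196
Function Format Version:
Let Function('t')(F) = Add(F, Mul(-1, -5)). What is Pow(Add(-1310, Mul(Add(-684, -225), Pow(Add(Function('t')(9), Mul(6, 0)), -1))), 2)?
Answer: Rational(370524001, 196) ≈ 1.8904e+6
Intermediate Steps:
Function('t')(F) = Add(5, F) (Function('t')(F) = Add(F, 5) = Add(5, F))
Pow(Add(-1310, Mul(Add(-684, -225), Pow(Add(Function('t')(9), Mul(6, 0)), -1))), 2) = Pow(Add(-1310, Mul(Add(-684, -225), Pow(Add(Add(5, 9), Mul(6, 0)), -1))), 2) = Pow(Add(-1310, Mul(-909, Pow(Add(14, 0), -1))), 2) = Pow(Add(-1310, Mul(-909, Pow(14, -1))), 2) = Pow(Add(-1310, Mul(-909, Rational(1, 14))), 2) = Pow(Add(-1310, Rational(-909, 14)), 2) = Pow(Rational(-19249, 14), 2) = Rational(370524001, 196)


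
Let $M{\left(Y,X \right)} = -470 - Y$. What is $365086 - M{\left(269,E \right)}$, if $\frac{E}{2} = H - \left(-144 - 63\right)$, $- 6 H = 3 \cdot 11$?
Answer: $365825$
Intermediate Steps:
$H = - \frac{11}{2}$ ($H = - \frac{3 \cdot 11}{6} = \left(- \frac{1}{6}\right) 33 = - \frac{11}{2} \approx -5.5$)
$E = 403$ ($E = 2 \left(- \frac{11}{2} - \left(-144 - 63\right)\right) = 2 \left(- \frac{11}{2} - -207\right) = 2 \left(- \frac{11}{2} + 207\right) = 2 \cdot \frac{403}{2} = 403$)
$365086 - M{\left(269,E \right)} = 365086 - \left(-470 - 269\right) = 365086 - -739 = 365086 + 739 = 365825$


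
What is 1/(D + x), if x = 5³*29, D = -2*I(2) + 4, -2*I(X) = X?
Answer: 1/3631 ≈ 0.00027541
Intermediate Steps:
I(X) = -X/2
D = 6 (D = -(-1)*2 + 4 = -2*(-1) + 4 = 2 + 4 = 6)
x = 3625 (x = 125*29 = 3625)
1/(D + x) = 1/(6 + 3625) = 1/3631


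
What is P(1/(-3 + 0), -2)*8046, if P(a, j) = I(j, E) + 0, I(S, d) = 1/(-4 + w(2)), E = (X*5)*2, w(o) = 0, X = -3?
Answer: -4023/2 ≈ -2011.5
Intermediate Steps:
E = -30 (E = -3*5*2 = -15*2 = -30)
I(S, d) = -1/4 (I(S, d) = 1/(-4 + 0) = 1/(-4) = -1/4)
P(a, j) = -1/4 (P(a, j) = -1/4 + 0 = -1/4)
P(1/(-3 + 0), -2)*8046 = -1/4*8046 = -4023/2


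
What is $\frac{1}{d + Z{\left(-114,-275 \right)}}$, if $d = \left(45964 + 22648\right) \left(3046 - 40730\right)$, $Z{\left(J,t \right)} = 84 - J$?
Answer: $- \frac{1}{2585574410} \approx -3.8676 \cdot 10^{-10}$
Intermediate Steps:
$d = -2585574608$ ($d = 68612 \left(-37684\right) = -2585574608$)
$\frac{1}{d + Z{\left(-114,-275 \right)}} = \frac{1}{-2585574608 + \left(84 - -114\right)} = \frac{1}{-2585574608 + \left(84 + 114\right)} = \frac{1}{-2585574608 + 198} = \frac{1}{-2585574410} = - \frac{1}{2585574410}$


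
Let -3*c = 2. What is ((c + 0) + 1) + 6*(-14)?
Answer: -251/3 ≈ -83.667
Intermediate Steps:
c = -2/3 (c = -1/3*2 = -2/3 ≈ -0.66667)
((c + 0) + 1) + 6*(-14) = ((-2/3 + 0) + 1) + 6*(-14) = (-2/3 + 1) - 84 = 1/3 - 84 = -251/3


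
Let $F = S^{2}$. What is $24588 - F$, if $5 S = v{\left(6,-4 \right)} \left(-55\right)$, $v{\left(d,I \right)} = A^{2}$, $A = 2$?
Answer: $22652$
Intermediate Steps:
$v{\left(d,I \right)} = 4$ ($v{\left(d,I \right)} = 2^{2} = 4$)
$S = -44$ ($S = \frac{4 \left(-55\right)}{5} = \frac{1}{5} \left(-220\right) = -44$)
$F = 1936$ ($F = \left(-44\right)^{2} = 1936$)
$24588 - F = 24588 - 1936 = 22652$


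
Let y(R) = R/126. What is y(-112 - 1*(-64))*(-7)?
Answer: 8/3 ≈ 2.6667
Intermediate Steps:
y(R) = R/126 (y(R) = R*(1/126) = R/126)
y(-112 - 1*(-64))*(-7) = ((-112 - 1*(-64))/126)*(-7) = ((-112 + 64)/126)*(-7) = ((1/126)*(-48))*(-7) = -8/21*(-7) = 8/3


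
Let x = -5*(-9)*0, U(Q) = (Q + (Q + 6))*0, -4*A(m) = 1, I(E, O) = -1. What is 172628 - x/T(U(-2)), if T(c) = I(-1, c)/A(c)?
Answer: 172628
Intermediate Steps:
A(m) = -¼ (A(m) = -¼*1 = -¼)
U(Q) = 0 (U(Q) = (Q + (6 + Q))*0 = (6 + 2*Q)*0 = 0)
T(c) = 4 (T(c) = -1/(-¼) = -1*(-4) = 4)
x = 0 (x = 45*0 = 0)
172628 - x/T(U(-2)) = 172628 - 0/4 = 172628 - 1*0 = 172628 + 0 = 172628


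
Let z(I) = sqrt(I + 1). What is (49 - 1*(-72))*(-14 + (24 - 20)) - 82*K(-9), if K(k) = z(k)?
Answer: -1210 - 164*I*sqrt(2) ≈ -1210.0 - 231.93*I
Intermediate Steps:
z(I) = sqrt(1 + I)
K(k) = sqrt(1 + k)
(49 - 1*(-72))*(-14 + (24 - 20)) - 82*K(-9) = (49 - 1*(-72))*(-14 + (24 - 20)) - 82*sqrt(1 - 9) = (49 + 72)*(-14 + 4) - 164*I*sqrt(2) = 121*(-10) - 164*I*sqrt(2) = -1210 - 164*I*sqrt(2)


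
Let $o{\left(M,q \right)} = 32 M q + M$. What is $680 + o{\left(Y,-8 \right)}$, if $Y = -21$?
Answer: $6035$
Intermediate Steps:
$o{\left(M,q \right)} = M + 32 M q$ ($o{\left(M,q \right)} = 32 M q + M = M + 32 M q$)
$680 + o{\left(Y,-8 \right)} = 680 - 21 \left(1 + 32 \left(-8\right)\right) = 680 - 21 \left(1 - 256\right) = 680 - -5355 = 680 + 5355 = 6035$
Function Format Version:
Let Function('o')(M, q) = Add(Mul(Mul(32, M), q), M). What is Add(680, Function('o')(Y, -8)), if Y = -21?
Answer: 6035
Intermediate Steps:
Function('o')(M, q) = Add(M, Mul(32, M, q)) (Function('o')(M, q) = Add(Mul(32, M, q), M) = Add(M, Mul(32, M, q)))
Add(680, Function('o')(Y, -8)) = Add(680, Mul(-21, Add(1, Mul(32, -8)))) = Add(680, Mul(-21, Add(1, -256))) = Add(680, Mul(-21, -255)) = Add(680, 5355) = 6035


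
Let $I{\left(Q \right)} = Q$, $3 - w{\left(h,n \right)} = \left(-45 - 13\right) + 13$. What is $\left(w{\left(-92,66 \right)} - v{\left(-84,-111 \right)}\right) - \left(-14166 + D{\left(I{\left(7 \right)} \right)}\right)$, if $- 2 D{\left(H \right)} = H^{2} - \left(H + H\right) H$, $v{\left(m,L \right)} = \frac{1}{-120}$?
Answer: $\frac{1702741}{120} \approx 14190.0$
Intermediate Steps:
$w{\left(h,n \right)} = 48$ ($w{\left(h,n \right)} = 3 - \left(\left(-45 - 13\right) + 13\right) = 3 - \left(-58 + 13\right) = 3 - -45 = 3 + 45 = 48$)
$v{\left(m,L \right)} = - \frac{1}{120}$
$D{\left(H \right)} = \frac{H^{2}}{2}$ ($D{\left(H \right)} = - \frac{H^{2} - \left(H + H\right) H}{2} = - \frac{H^{2} - 2 H H}{2} = - \frac{H^{2} - 2 H^{2}}{2} = - \frac{\left(-1\right) H^{2}}{2} = \frac{H^{2}}{2}$)
$\left(w{\left(-92,66 \right)} - v{\left(-84,-111 \right)}\right) - \left(-14166 + D{\left(I{\left(7 \right)} \right)}\right) = \left(48 - - \frac{1}{120}\right) - \left(-14166 + \frac{7^{2}}{2}\right) = \left(48 + \frac{1}{120}\right) - \left(-14166 + \frac{1}{2} \cdot 49\right) = \frac{5761}{120} - \left(-14166 + \frac{49}{2}\right) = \frac{5761}{120} - - \frac{28283}{2} = \frac{5761}{120} + \frac{28283}{2} = \frac{1702741}{120}$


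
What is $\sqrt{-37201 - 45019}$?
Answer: $2 i \sqrt{20555} \approx 286.74 i$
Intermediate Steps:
$\sqrt{-37201 - 45019} = \sqrt{-82220} = 2 i \sqrt{20555}$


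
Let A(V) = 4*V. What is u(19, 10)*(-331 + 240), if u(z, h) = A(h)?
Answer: -3640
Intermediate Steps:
u(z, h) = 4*h
u(19, 10)*(-331 + 240) = (4*10)*(-331 + 240) = 40*(-91) = -3640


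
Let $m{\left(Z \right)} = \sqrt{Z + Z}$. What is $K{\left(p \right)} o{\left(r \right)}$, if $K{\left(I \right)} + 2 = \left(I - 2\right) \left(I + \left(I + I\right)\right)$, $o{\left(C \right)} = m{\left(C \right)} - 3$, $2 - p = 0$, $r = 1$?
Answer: $6 - 2 \sqrt{2} \approx 3.1716$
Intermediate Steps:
$p = 2$ ($p = 2 - 0 = 2 + 0 = 2$)
$m{\left(Z \right)} = \sqrt{2} \sqrt{Z}$ ($m{\left(Z \right)} = \sqrt{2 Z} = \sqrt{2} \sqrt{Z}$)
$o{\left(C \right)} = -3 + \sqrt{2} \sqrt{C}$ ($o{\left(C \right)} = \sqrt{2} \sqrt{C} - 3 = -3 + \sqrt{2} \sqrt{C}$)
$K{\left(I \right)} = -2 + 3 I \left(-2 + I\right)$ ($K{\left(I \right)} = -2 + \left(I - 2\right) \left(I + \left(I + I\right)\right) = -2 + \left(-2 + I\right) \left(I + 2 I\right) = -2 + \left(-2 + I\right) 3 I = -2 + 3 I \left(-2 + I\right)$)
$K{\left(p \right)} o{\left(r \right)} = \left(-2 - 12 + 3 \cdot 2^{2}\right) \left(-3 + \sqrt{2} \sqrt{1}\right) = \left(-2 - 12 + 3 \cdot 4\right) \left(-3 + \sqrt{2} \cdot 1\right) = \left(-2 - 12 + 12\right) \left(-3 + \sqrt{2}\right) = - 2 \left(-3 + \sqrt{2}\right) = 6 - 2 \sqrt{2}$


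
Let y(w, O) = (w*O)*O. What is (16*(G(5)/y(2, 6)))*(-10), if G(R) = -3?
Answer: 20/3 ≈ 6.6667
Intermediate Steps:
y(w, O) = w*O**2 (y(w, O) = (O*w)*O = w*O**2)
(16*(G(5)/y(2, 6)))*(-10) = (16*(-3/(2*6**2)))*(-10) = (16*(-3/(2*36)))*(-10) = (16*(-3/72))*(-10) = (16*(-3*1/72))*(-10) = (16*(-1/24))*(-10) = -2/3*(-10) = 20/3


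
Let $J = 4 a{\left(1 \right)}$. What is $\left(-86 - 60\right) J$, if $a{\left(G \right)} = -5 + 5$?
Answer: $0$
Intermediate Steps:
$a{\left(G \right)} = 0$
$J = 0$ ($J = 4 \cdot 0 = 0$)
$\left(-86 - 60\right) J = \left(-86 - 60\right) 0 = \left(-146\right) 0 = 0$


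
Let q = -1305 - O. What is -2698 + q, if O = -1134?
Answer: -2869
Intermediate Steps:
q = -171 (q = -1305 - 1*(-1134) = -1305 + 1134 = -171)
-2698 + q = -2698 - 171 = -2869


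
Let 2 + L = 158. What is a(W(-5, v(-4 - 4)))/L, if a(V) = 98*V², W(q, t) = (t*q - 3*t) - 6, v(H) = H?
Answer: 82418/39 ≈ 2113.3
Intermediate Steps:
W(q, t) = -6 - 3*t + q*t (W(q, t) = (q*t - 3*t) - 6 = (-3*t + q*t) - 6 = -6 - 3*t + q*t)
L = 156 (L = -2 + 158 = 156)
a(W(-5, v(-4 - 4)))/L = (98*(-6 - 3*(-4 - 4) - 5*(-4 - 4))²)/156 = (98*(-6 - 3*(-8) - 5*(-8))²)*(1/156) = (98*(-6 + 24 + 40)²)*(1/156) = (98*58²)*(1/156) = (98*3364)*(1/156) = 329672*(1/156) = 82418/39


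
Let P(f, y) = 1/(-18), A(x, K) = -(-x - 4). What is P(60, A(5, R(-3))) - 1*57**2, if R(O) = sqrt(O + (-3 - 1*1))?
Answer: -58483/18 ≈ -3249.1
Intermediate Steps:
R(O) = sqrt(-4 + O) (R(O) = sqrt(O + (-3 - 1)) = sqrt(O - 4) = sqrt(-4 + O))
A(x, K) = 4 + x (A(x, K) = -(-4 - x) = 4 + x)
P(f, y) = -1/18
P(60, A(5, R(-3))) - 1*57**2 = -1/18 - 1*57**2 = -1/18 - 1*3249 = -1/18 - 3249 = -58483/18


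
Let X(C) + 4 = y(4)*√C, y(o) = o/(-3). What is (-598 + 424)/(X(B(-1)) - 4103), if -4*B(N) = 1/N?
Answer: 522/12323 ≈ 0.042360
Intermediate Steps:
y(o) = -o/3 (y(o) = o*(-⅓) = -o/3)
B(N) = -1/(4*N)
X(C) = -4 - 4*√C/3 (X(C) = -4 + (-⅓*4)*√C = -4 - 4*√C/3)
(-598 + 424)/(X(B(-1)) - 4103) = (-598 + 424)/((-4 - 4*√(-1/(-1))/2/3) - 4103) = -174/((-4 - 4*√(-¼*(-1))/3) - 4103) = -174/((-4 - 4*√(¼)/3) - 4103) = -174/((-4 - 4/3*½) - 4103) = -174/((-4 - ⅔) - 4103) = -174/(-14/3 - 4103) = -174/(-12323/3) = -174*(-3/12323) = 522/12323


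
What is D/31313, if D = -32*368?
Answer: -11776/31313 ≈ -0.37607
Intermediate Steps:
D = -11776
D/31313 = -11776/31313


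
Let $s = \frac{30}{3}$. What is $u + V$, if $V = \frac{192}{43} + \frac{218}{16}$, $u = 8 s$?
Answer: $\frac{33743}{344} \approx 98.09$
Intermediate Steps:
$s = 10$ ($s = 30 \cdot \frac{1}{3} = 10$)
$u = 80$ ($u = 8 \cdot 10 = 80$)
$V = \frac{6223}{344}$ ($V = 192 \cdot \frac{1}{43} + 218 \cdot \frac{1}{16} = \frac{192}{43} + \frac{109}{8} = \frac{6223}{344} \approx 18.09$)
$u + V = 80 + \frac{6223}{344} = \frac{33743}{344}$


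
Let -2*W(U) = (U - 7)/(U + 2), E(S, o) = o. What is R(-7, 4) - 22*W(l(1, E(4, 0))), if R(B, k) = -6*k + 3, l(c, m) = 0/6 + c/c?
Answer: -43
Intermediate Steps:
l(c, m) = 1 (l(c, m) = 0*(1/6) + 1 = 0 + 1 = 1)
R(B, k) = 3 - 6*k
W(U) = -(-7 + U)/(2*(2 + U)) (W(U) = -(U - 7)/(2*(U + 2)) = -(-7 + U)/(2*(2 + U)))
R(-7, 4) - 22*W(l(1, E(4, 0))) = (3 - 6*4) - 11*(7 - 1*1)/(2 + 1) = (3 - 24) - 11*(7 - 1)/3 = -21 - 11*6/3 = -21 - 22*1 = -21 - 22 = -43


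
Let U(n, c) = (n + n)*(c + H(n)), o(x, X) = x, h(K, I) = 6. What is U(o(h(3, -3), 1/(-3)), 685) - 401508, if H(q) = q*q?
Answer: -392856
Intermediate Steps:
H(q) = q**2
U(n, c) = 2*n*(c + n**2) (U(n, c) = (n + n)*(c + n**2) = (2*n)*(c + n**2) = 2*n*(c + n**2))
U(o(h(3, -3), 1/(-3)), 685) - 401508 = 2*6*(685 + 6**2) - 401508 = 2*6*(685 + 36) - 401508 = 2*6*721 - 401508 = 8652 - 401508 = -392856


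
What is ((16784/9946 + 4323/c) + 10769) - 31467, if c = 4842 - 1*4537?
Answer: -31369944131/1516765 ≈ -20682.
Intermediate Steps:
c = 305 (c = 4842 - 4537 = 305)
((16784/9946 + 4323/c) + 10769) - 31467 = ((16784/9946 + 4323/305) + 10769) - 31467 = ((16784*(1/9946) + 4323*(1/305)) + 10769) - 31467 = ((8392/4973 + 4323/305) + 10769) - 31467 = (24057839/1516765 + 10769) - 31467 = 16358100124/1516765 - 31467 = -31369944131/1516765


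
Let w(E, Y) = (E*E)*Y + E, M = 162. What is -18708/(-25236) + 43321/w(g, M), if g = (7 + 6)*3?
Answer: 158435194/172755141 ≈ 0.91711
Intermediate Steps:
g = 39 (g = 13*3 = 39)
w(E, Y) = E + Y*E² (w(E, Y) = E²*Y + E = Y*E² + E = E + Y*E²)
-18708/(-25236) + 43321/w(g, M) = -18708/(-25236) + 43321/((39*(1 + 39*162))) = -18708*(-1/25236) + 43321/((39*(1 + 6318))) = 1559/2103 + 43321/((39*6319)) = 1559/2103 + 43321/246441 = 158435194/172755141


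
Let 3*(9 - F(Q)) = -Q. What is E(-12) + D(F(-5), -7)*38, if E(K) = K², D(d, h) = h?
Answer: -122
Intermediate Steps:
F(Q) = 9 + Q/3 (F(Q) = 9 - (-1)*Q/3 = 9 + Q/3)
E(-12) + D(F(-5), -7)*38 = (-12)² - 7*38 = 144 - 266 = -122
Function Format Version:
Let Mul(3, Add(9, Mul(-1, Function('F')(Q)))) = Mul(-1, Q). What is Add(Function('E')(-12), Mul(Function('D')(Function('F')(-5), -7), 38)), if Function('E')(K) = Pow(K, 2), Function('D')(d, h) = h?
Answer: -122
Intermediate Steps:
Function('F')(Q) = Add(9, Mul(Rational(1, 3), Q)) (Function('F')(Q) = Add(9, Mul(Rational(-1, 3), Mul(-1, Q))) = Add(9, Mul(Rational(1, 3), Q)))
Add(Function('E')(-12), Mul(Function('D')(Function('F')(-5), -7), 38)) = Add(Pow(-12, 2), Mul(-7, 38)) = Add(144, -266) = -122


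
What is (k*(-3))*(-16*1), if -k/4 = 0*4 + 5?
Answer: -960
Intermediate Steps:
k = -20 (k = -4*(0*4 + 5) = -4*(0 + 5) = -4*5 = -20)
(k*(-3))*(-16*1) = (-20*(-3))*(-16*1) = 60*(-16) = -960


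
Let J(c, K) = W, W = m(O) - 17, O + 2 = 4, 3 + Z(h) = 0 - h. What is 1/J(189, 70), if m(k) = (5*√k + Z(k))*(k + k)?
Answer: -37/569 - 20*√2/569 ≈ -0.11474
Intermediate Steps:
Z(h) = -3 - h (Z(h) = -3 + (0 - h) = -3 - h)
O = 2 (O = -2 + 4 = 2)
m(k) = 2*k*(-3 - k + 5*√k) (m(k) = (5*√k + (-3 - k))*(k + k) = (-3 - k + 5*√k)*(2*k) = 2*k*(-3 - k + 5*√k))
W = -37 + 20*√2 (W = (10*2^(3/2) - 2*2*(3 + 2)) - 17 = (10*(2*√2) - 2*2*5) - 17 = (20*√2 - 20) - 17 = (-20 + 20*√2) - 17 = -37 + 20*√2 ≈ -8.7157)
J(c, K) = -37 + 20*√2
1/J(189, 70) = 1/(-37 + 20*√2)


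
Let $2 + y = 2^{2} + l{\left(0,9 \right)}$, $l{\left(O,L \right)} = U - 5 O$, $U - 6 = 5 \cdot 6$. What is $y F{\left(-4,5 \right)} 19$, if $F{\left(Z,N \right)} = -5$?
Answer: $-3610$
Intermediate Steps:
$U = 36$ ($U = 6 + 5 \cdot 6 = 6 + 30 = 36$)
$l{\left(O,L \right)} = 36 - 5 O$
$y = 38$ ($y = -2 + \left(2^{2} + \left(36 - 0\right)\right) = -2 + \left(4 + \left(36 + 0\right)\right) = -2 + \left(4 + 36\right) = -2 + 40 = 38$)
$y F{\left(-4,5 \right)} 19 = 38 \left(\left(-5\right) 19\right) = 38 \left(-95\right) = -3610$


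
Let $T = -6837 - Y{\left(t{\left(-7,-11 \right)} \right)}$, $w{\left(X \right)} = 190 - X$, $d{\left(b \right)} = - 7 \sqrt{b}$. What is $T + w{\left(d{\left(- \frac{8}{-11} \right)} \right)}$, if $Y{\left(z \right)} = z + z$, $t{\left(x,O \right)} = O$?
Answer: $-6625 + \frac{14 \sqrt{22}}{11} \approx -6619.0$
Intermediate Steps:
$Y{\left(z \right)} = 2 z$
$T = -6815$ ($T = -6837 - 2 \left(-11\right) = -6837 - -22 = -6837 + 22 = -6815$)
$T + w{\left(d{\left(- \frac{8}{-11} \right)} \right)} = -6815 + \left(190 - - 7 \sqrt{- \frac{8}{-11}}\right) = -6815 + \left(190 - - 7 \sqrt{\left(-8\right) \left(- \frac{1}{11}\right)}\right) = -6815 + \left(190 - - 7 \sqrt{\frac{8}{11}}\right) = -6815 + \left(190 - - 7 \frac{2 \sqrt{22}}{11}\right) = -6815 + \left(190 - - \frac{14 \sqrt{22}}{11}\right) = -6815 + \left(190 + \frac{14 \sqrt{22}}{11}\right) = -6625 + \frac{14 \sqrt{22}}{11}$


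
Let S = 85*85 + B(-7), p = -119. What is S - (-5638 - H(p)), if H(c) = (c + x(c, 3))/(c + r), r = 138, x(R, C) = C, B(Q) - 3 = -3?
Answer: 244281/19 ≈ 12857.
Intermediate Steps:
B(Q) = 0 (B(Q) = 3 - 3 = 0)
H(c) = (3 + c)/(138 + c) (H(c) = (c + 3)/(c + 138) = (3 + c)/(138 + c))
S = 7225 (S = 85*85 + 0 = 7225 + 0 = 7225)
S - (-5638 - H(p)) = 7225 - (-5638 - (3 - 119)/(138 - 119)) = 7225 - (-5638 - (-116)/19) = 7225 - (-5638 - 1*(-116/19)) = 7225 - (-5638 + 116/19) = 7225 - 1*(-107006/19) = 7225 + 107006/19 = 244281/19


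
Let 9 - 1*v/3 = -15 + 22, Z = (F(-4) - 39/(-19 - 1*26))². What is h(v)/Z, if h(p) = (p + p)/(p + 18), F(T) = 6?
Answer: 225/21218 ≈ 0.010604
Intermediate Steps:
Z = 10609/225 (Z = (6 - 39/(-19 - 1*26))² = (6 - 39/(-19 - 26))² = (6 - 39/(-45))² = (6 - 39*(-1/45))² = (6 + 13/15)² = (103/15)² = 10609/225 ≈ 47.151)
v = 6 (v = 27 - 3*(-15 + 22) = 27 - 3*7 = 27 - 21 = 6)
h(p) = 2*p/(18 + p) (h(p) = (2*p)/(18 + p) = 2*p/(18 + p))
h(v)/Z = (2*6/(18 + 6))/(10609/225) = (2*6/24)*(225/10609) = (2*6*(1/24))*(225/10609) = (½)*(225/10609) = 225/21218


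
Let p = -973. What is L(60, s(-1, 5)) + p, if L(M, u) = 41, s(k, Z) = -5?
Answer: -932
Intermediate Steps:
L(60, s(-1, 5)) + p = 41 - 973 = -932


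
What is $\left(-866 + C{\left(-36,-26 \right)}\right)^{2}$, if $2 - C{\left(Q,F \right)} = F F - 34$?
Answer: $2268036$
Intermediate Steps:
$C{\left(Q,F \right)} = 36 - F^{2}$ ($C{\left(Q,F \right)} = 2 - \left(F F - 34\right) = 2 - \left(F^{2} - 34\right) = 2 - \left(-34 + F^{2}\right) = 36 - F^{2}$)
$\left(-866 + C{\left(-36,-26 \right)}\right)^{2} = \left(-866 + \left(36 - \left(-26\right)^{2}\right)\right)^{2} = \left(-866 + \left(36 - 676\right)\right)^{2} = \left(-866 - 640\right)^{2} = \left(-1506\right)^{2} = 2268036$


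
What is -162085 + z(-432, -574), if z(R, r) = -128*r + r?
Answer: -89187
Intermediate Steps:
z(R, r) = -127*r
-162085 + z(-432, -574) = -162085 - 127*(-574) = -162085 + 72898 = -89187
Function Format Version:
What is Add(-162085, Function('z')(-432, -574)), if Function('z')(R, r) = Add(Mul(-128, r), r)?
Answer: -89187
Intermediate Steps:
Function('z')(R, r) = Mul(-127, r)
Add(-162085, Function('z')(-432, -574)) = Add(-162085, Mul(-127, -574)) = Add(-162085, 72898) = -89187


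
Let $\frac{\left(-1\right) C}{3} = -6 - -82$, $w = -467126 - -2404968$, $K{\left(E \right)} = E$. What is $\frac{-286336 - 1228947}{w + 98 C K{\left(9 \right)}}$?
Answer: $- \frac{137753}{157886} \approx -0.87248$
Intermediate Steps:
$w = 1937842$ ($w = -467126 + 2404968 = 1937842$)
$C = -228$ ($C = - 3 \left(-6 - -82\right) = - 3 \left(-6 + 82\right) = \left(-3\right) 76 = -228$)
$\frac{-286336 - 1228947}{w + 98 C K{\left(9 \right)}} = \frac{-286336 - 1228947}{1937842 + 98 \left(-228\right) 9} = - \frac{1515283}{1937842 - 201096} = - \frac{1515283}{1736746} = \left(-1515283\right) \frac{1}{1736746} = - \frac{137753}{157886}$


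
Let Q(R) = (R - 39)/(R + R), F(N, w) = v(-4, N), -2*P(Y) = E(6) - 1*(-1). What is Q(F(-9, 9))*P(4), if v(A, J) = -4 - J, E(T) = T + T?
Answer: 221/10 ≈ 22.100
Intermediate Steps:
E(T) = 2*T
P(Y) = -13/2 (P(Y) = -(2*6 - 1*(-1))/2 = -(12 + 1)/2 = -1/2*13 = -13/2)
F(N, w) = -4 - N
Q(R) = (-39 + R)/(2*R) (Q(R) = (-39 + R)/((2*R)) = (-39 + R)*(1/(2*R)) = (-39 + R)/(2*R))
Q(F(-9, 9))*P(4) = ((-39 + (-4 - 1*(-9)))/(2*(-4 - 1*(-9))))*(-13/2) = ((-39 + (-4 + 9))/(2*(-4 + 9)))*(-13/2) = ((1/2)*(-39 + 5)/5)*(-13/2) = ((1/2)*(1/5)*(-34))*(-13/2) = -17/5*(-13/2) = 221/10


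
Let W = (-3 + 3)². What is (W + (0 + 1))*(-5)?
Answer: -5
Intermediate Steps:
W = 0 (W = 0² = 0)
(W + (0 + 1))*(-5) = (0 + (0 + 1))*(-5) = (0 + 1)*(-5) = 1*(-5) = -5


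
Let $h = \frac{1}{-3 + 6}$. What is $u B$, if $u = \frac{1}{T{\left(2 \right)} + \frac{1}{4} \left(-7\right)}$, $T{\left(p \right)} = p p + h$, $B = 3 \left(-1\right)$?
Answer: $- \frac{36}{31} \approx -1.1613$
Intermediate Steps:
$B = -3$
$h = \frac{1}{3} \approx 0.33333$
$T{\left(p \right)} = \frac{1}{3} + p^{2}$ ($T{\left(p \right)} = p p + \frac{1}{3} = p^{2} + \frac{1}{3} = \frac{1}{3} + p^{2}$)
$u = \frac{12}{31}$ ($u = \frac{1}{\left(\frac{1}{3} + 2^{2}\right) + \frac{1}{4} \left(-7\right)} = \frac{1}{\left(\frac{1}{3} + 4\right) + \frac{1}{4} \left(-7\right)} = \frac{1}{\frac{13}{3} - \frac{7}{4}} = \frac{1}{\frac{31}{12}} = \frac{12}{31} \approx 0.3871$)
$u B = \frac{12}{31} \left(-3\right) = - \frac{36}{31}$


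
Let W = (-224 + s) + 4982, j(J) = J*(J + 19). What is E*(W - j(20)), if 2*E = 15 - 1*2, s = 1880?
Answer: 38077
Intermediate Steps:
j(J) = J*(19 + J)
W = 6638 (W = (-224 + 1880) + 4982 = 1656 + 4982 = 6638)
E = 13/2 (E = (15 - 1*2)/2 = (15 - 2)/2 = (1/2)*13 = 13/2 ≈ 6.5000)
E*(W - j(20)) = 13*(6638 - 20*(19 + 20))/2 = 13*(6638 - 20*39)/2 = 13*(6638 - 1*780)/2 = 13*(6638 - 780)/2 = (13/2)*5858 = 38077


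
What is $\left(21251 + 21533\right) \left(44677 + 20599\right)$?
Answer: $2792768384$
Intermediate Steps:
$\left(21251 + 21533\right) \left(44677 + 20599\right) = 42784 \cdot 65276 = 2792768384$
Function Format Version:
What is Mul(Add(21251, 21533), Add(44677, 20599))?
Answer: 2792768384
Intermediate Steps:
Mul(Add(21251, 21533), Add(44677, 20599)) = Mul(42784, 65276) = 2792768384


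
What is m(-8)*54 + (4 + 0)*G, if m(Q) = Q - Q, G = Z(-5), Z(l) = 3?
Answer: 12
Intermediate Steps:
G = 3
m(Q) = 0
m(-8)*54 + (4 + 0)*G = 0*54 + (4 + 0)*3 = 0 + 4*3 = 0 + 12 = 12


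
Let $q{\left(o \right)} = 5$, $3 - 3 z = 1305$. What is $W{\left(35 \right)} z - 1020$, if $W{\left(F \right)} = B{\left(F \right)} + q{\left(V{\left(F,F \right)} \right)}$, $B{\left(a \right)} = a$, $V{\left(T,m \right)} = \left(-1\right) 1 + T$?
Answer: $-18380$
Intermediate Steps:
$z = -434$ ($z = 1 - 435 = -434$)
$V{\left(T,m \right)} = -1 + T$
$W{\left(F \right)} = 5 + F$ ($W{\left(F \right)} = F + 5 = 5 + F$)
$W{\left(35 \right)} z - 1020 = \left(5 + 35\right) \left(-434\right) - 1020 = 40 \left(-434\right) - 1020 = -17360 - 1020 = -18380$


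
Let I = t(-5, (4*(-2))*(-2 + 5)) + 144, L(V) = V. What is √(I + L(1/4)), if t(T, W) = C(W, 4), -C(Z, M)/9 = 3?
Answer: √469/2 ≈ 10.828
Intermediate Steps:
C(Z, M) = -27 (C(Z, M) = -9*3 = -27)
t(T, W) = -27
I = 117 (I = -27 + 144 = 117)
√(I + L(1/4)) = √(117 + 1/4) = √(117 + ¼) = √(469/4) = √469/2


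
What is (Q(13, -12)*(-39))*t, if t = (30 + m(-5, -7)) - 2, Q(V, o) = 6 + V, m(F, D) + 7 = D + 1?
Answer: -11115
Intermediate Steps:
m(F, D) = -6 + D (m(F, D) = -7 + (D + 1) = -7 + (1 + D) = -6 + D)
t = 15 (t = (30 + (-6 - 7)) - 2 = (30 - 13) - 2 = 17 - 2 = 15)
(Q(13, -12)*(-39))*t = ((6 + 13)*(-39))*15 = (19*(-39))*15 = -741*15 = -11115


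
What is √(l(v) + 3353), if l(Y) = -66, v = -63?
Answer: √3287 ≈ 57.332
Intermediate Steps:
√(l(v) + 3353) = √(-66 + 3353) = √3287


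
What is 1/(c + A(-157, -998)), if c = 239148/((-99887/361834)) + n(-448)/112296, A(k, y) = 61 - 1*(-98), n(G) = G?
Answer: -1402113819/1214425033009435 ≈ -1.1545e-6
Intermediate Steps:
A(k, y) = 159 (A(k, y) = 61 + 98 = 159)
c = -1214647969106656/1402113819 (c = 239148/((-99887/361834)) - 448/112296 = 239148/((-99887*1/361834)) - 448*1/112296 = 239148/(-99887/361834) - 56/14037 = 239148*(-361834/99887) - 56/14037 = -86531877432/99887 - 56/14037 = -1214647969106656/1402113819 ≈ -8.6630e+5)
1/(c + A(-157, -998)) = 1/(-1214647969106656/1402113819 + 159) = 1/(-1214425033009435/1402113819) = -1402113819/1214425033009435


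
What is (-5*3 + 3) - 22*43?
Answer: -958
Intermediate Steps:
(-5*3 + 3) - 22*43 = (-15 + 3) - 946 = -12 - 946 = -958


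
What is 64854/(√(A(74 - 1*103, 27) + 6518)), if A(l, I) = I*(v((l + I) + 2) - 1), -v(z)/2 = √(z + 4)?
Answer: 64854*√6383/6383 ≈ 811.75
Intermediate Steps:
v(z) = -2*√(4 + z) (v(z) = -2*√(z + 4) = -2*√(4 + z))
A(l, I) = I*(-1 - 2*√(6 + I + l)) (A(l, I) = I*(-2*√(4 + ((l + I) + 2)) - 1) = I*(-2*√(4 + ((I + l) + 2)) - 1) = I*(-2*√(4 + (2 + I + l)) - 1) = I*(-2*√(6 + I + l) - 1) = I*(-1 - 2*√(6 + I + l)))
64854/(√(A(74 - 1*103, 27) + 6518)) = 64854/(√(-1*27*(1 + 2*√(6 + 27 + (74 - 1*103))) + 6518)) = 64854/(√(-1*27*(1 + 2*√(6 + 27 + (74 - 103))) + 6518)) = 64854/(√(-1*27*(1 + 2*√(6 + 27 - 29)) + 6518)) = 64854/(√(-1*27*(1 + 2*√4) + 6518)) = 64854/(√(-1*27*(1 + 2*2) + 6518)) = 64854/(√(-1*27*(1 + 4) + 6518)) = 64854/(√(-1*27*5 + 6518)) = 64854/(√(-135 + 6518)) = 64854/(√6383) = 64854*(√6383/6383) = 64854*√6383/6383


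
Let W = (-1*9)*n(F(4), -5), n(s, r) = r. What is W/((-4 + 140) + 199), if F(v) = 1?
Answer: 9/67 ≈ 0.13433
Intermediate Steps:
W = 45 (W = -1*9*(-5) = -9*(-5) = 45)
W/((-4 + 140) + 199) = 45/((-4 + 140) + 199) = 45/(136 + 199) = 45/335 = (1/335)*45 = 9/67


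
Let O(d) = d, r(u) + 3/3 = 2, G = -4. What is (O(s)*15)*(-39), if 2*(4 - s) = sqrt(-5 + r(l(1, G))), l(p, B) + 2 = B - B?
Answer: -2340 + 585*I ≈ -2340.0 + 585.0*I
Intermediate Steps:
l(p, B) = -2 (l(p, B) = -2 + (B - B) = -2 + 0 = -2)
r(u) = 1 (r(u) = -1 + 2 = 1)
s = 4 - I (s = 4 - sqrt(-5 + 1)/2 = 4 - I ≈ 4.0 - 1.0*I)
(O(s)*15)*(-39) = ((4 - I)*15)*(-39) = (60 - 15*I)*(-39) = -2340 + 585*I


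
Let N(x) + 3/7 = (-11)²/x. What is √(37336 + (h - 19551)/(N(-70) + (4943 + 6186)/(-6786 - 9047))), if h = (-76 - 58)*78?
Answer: √480546069677960674/3169813 ≈ 218.69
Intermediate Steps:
N(x) = -3/7 + 121/x (N(x) = -3/7 + (-11)²/x = -3/7 + 121/x)
h = -10452 (h = -134*78 = -10452)
√(37336 + (h - 19551)/(N(-70) + (4943 + 6186)/(-6786 - 9047))) = √(37336 + (-10452 - 19551)/((-3/7 + 121/(-70)) + (4943 + 6186)/(-6786 - 9047))) = √(37336 - 30003/((-3/7 + 121*(-1/70)) + 11129/(-15833))) = √(37336 - 30003/((-3/7 - 121/70) + 11129*(-1/15833))) = √(37336 - 30003/(-151/70 - 11129/15833)) = √(37336 - 30003/(-3169813/1108310)) = √(37336 - 30003*(-1108310/3169813)) = √(37336 + 33252624930/3169813) = √(151600763098/3169813) = √480546069677960674/3169813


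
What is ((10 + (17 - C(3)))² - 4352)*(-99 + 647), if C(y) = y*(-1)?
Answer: -1891696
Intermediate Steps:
C(y) = -y
((10 + (17 - C(3)))² - 4352)*(-99 + 647) = ((10 + (17 - (-1)*3))² - 4352)*(-99 + 647) = ((10 + (17 - 1*(-3)))² - 4352)*548 = ((10 + (17 + 3))² - 4352)*548 = ((10 + 20)² - 4352)*548 = (30² - 4352)*548 = (900 - 4352)*548 = -3452*548 = -1891696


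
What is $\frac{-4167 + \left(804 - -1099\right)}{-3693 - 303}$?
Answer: $\frac{566}{999} \approx 0.56657$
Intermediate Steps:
$\frac{-4167 + \left(804 - -1099\right)}{-3693 - 303} = \frac{-4167 + \left(804 + 1099\right)}{-3996} = \left(-4167 + 1903\right) \left(- \frac{1}{3996}\right) = \left(-2264\right) \left(- \frac{1}{3996}\right) = \frac{566}{999}$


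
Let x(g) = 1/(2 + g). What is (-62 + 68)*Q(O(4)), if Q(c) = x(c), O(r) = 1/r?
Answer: 8/3 ≈ 2.6667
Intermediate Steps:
O(r) = 1/r
Q(c) = 1/(2 + c)
(-62 + 68)*Q(O(4)) = (-62 + 68)/(2 + 1/4) = 6/(2 + 1/4) = 6/(9/4) = 6*(4/9) = 8/3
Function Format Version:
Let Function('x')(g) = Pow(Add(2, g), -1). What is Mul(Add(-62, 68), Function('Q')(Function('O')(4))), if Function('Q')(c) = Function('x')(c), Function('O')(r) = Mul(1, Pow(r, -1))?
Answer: Rational(8, 3) ≈ 2.6667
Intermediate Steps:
Function('O')(r) = Pow(r, -1)
Function('Q')(c) = Pow(Add(2, c), -1)
Mul(Add(-62, 68), Function('Q')(Function('O')(4))) = Mul(Add(-62, 68), Pow(Add(2, Pow(4, -1)), -1)) = Mul(6, Pow(Add(2, Rational(1, 4)), -1)) = Mul(6, Pow(Rational(9, 4), -1)) = Mul(6, Rational(4, 9)) = Rational(8, 3)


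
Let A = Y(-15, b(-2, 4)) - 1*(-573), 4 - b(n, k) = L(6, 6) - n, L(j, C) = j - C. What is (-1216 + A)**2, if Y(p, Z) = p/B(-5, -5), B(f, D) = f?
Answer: 409600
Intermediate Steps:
b(n, k) = 4 + n (b(n, k) = 4 - ((6 - 1*6) - n) = 4 - ((6 - 6) - n) = 4 - (0 - n) = 4 - (-1)*n = 4 + n)
Y(p, Z) = -p/5 (Y(p, Z) = p/(-5) = p*(-1/5) = -p/5)
A = 576 (A = -1/5*(-15) - 1*(-573) = 3 + 573 = 576)
(-1216 + A)**2 = (-1216 + 576)**2 = (-640)**2 = 409600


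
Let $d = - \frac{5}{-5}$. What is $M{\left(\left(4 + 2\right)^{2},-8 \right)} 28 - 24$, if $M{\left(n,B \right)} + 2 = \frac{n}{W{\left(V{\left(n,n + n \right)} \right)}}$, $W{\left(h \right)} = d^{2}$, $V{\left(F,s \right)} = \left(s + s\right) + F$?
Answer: $928$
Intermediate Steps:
$V{\left(F,s \right)} = F + 2 s$ ($V{\left(F,s \right)} = 2 s + F = F + 2 s$)
$d = 1$ ($d = \left(-5\right) \left(- \frac{1}{5}\right) = 1$)
$W{\left(h \right)} = 1$ ($W{\left(h \right)} = 1^{2} = 1$)
$M{\left(n,B \right)} = -2 + n$ ($M{\left(n,B \right)} = -2 + \frac{n}{1} = -2 + n 1 = -2 + n$)
$M{\left(\left(4 + 2\right)^{2},-8 \right)} 28 - 24 = \left(-2 + \left(4 + 2\right)^{2}\right) 28 - 24 = \left(-2 + 6^{2}\right) 28 - 24 = \left(-2 + 36\right) 28 - 24 = 34 \cdot 28 - 24 = 952 - 24 = 928$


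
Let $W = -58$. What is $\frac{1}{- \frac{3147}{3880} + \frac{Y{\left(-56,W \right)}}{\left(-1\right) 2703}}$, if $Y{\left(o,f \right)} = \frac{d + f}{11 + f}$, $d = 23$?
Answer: $- \frac{492919080}{399933827} \approx -1.2325$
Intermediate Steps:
$Y{\left(o,f \right)} = \frac{23 + f}{11 + f}$
$\frac{1}{- \frac{3147}{3880} + \frac{Y{\left(-56,W \right)}}{\left(-1\right) 2703}} = \frac{1}{- \frac{3147}{3880} + \frac{\frac{1}{11 - 58} \left(23 - 58\right)}{\left(-1\right) 2703}} = \frac{1}{\left(-3147\right) \frac{1}{3880} + \frac{\frac{1}{-47} \left(-35\right)}{-2703}} = \frac{1}{- \frac{3147}{3880} + \left(- \frac{1}{47}\right) \left(-35\right) \left(- \frac{1}{2703}\right)} = \frac{1}{- \frac{3147}{3880} + \frac{35}{47} \left(- \frac{1}{2703}\right)} = \frac{1}{- \frac{3147}{3880} - \frac{35}{127041}} = \frac{1}{- \frac{399933827}{492919080}} = - \frac{492919080}{399933827}$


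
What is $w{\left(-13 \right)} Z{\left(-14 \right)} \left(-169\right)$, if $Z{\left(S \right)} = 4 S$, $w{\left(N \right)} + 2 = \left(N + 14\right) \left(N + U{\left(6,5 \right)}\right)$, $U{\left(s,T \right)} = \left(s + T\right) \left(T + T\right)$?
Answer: $899080$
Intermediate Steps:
$U{\left(s,T \right)} = 2 T \left(T + s\right)$ ($U{\left(s,T \right)} = \left(T + s\right) 2 T = 2 T \left(T + s\right)$)
$w{\left(N \right)} = -2 + \left(14 + N\right) \left(110 + N\right)$ ($w{\left(N \right)} = -2 + \left(N + 14\right) \left(N + 2 \cdot 5 \left(5 + 6\right)\right) = -2 + \left(14 + N\right) \left(N + 2 \cdot 5 \cdot 11\right) = -2 + \left(14 + N\right) \left(N + 110\right) = -2 + \left(14 + N\right) \left(110 + N\right)$)
$w{\left(-13 \right)} Z{\left(-14 \right)} \left(-169\right) = \left(1538 + \left(-13\right)^{2} + 124 \left(-13\right)\right) 4 \left(-14\right) \left(-169\right) = \left(1538 + 169 - 1612\right) \left(-56\right) \left(-169\right) = 95 \left(-56\right) \left(-169\right) = \left(-5320\right) \left(-169\right) = 899080$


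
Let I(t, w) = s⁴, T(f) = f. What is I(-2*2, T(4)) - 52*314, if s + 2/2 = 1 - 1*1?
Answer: -16327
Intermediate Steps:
s = -1 (s = -1 + (1 - 1*1) = -1 + (1 - 1) = -1 + 0 = -1)
I(t, w) = 1 (I(t, w) = (-1)⁴ = 1)
I(-2*2, T(4)) - 52*314 = 1 - 52*314 = 1 - 16328 = -16327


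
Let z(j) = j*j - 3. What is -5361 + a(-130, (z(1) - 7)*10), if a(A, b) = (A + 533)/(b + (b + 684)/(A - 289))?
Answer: -205516601/38304 ≈ -5365.4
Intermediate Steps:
z(j) = -3 + j² (z(j) = j² - 3 = -3 + j²)
a(A, b) = (533 + A)/(b + (684 + b)/(-289 + A))
-5361 + a(-130, (z(1) - 7)*10) = -5361 + (-154037 + (-130)² + 244*(-130))/(684 - 288*((-3 + 1²) - 7)*10 - 130*((-3 + 1²) - 7)*10) = -5361 + (-154037 + 16900 - 31720)/(684 - 288*((-3 + 1) - 7)*10 - 130*((-3 + 1) - 7)*10) = -5361 - 168857/(684 - 288*(-2 - 7)*10 - 130*(-2 - 7)*10) = -5361 - 168857/(684 - (-2592)*10 - (-1170)*10) = -5361 - 168857/(684 - 288*(-90) - 130*(-90)) = -5361 - 168857/(684 + 25920 + 11700) = -5361 - 168857/38304 = -205516601/38304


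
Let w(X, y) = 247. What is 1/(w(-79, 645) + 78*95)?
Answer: 1/7657 ≈ 0.00013060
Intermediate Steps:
1/(w(-79, 645) + 78*95) = 1/(247 + 78*95) = 1/(247 + 7410) = 1/7657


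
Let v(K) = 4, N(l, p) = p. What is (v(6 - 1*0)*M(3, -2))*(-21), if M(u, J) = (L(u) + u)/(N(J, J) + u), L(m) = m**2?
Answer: -1008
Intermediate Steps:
M(u, J) = (u + u**2)/(J + u) (M(u, J) = (u**2 + u)/(J + u) = (u + u**2)/(J + u))
(v(6 - 1*0)*M(3, -2))*(-21) = (4*(3*(1 + 3)/(-2 + 3)))*(-21) = (4*(3*4/1))*(-21) = (4*(3*1*4))*(-21) = (4*12)*(-21) = 48*(-21) = -1008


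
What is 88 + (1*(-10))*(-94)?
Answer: 1028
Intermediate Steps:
88 + (1*(-10))*(-94) = 88 - 10*(-94) = 88 + 940 = 1028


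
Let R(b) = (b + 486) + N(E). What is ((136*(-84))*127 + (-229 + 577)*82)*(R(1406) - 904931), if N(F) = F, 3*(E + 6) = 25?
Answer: 1284399887440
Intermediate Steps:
E = 7/3 (E = -6 + (⅓)*25 = -6 + 25/3 = 7/3 ≈ 2.3333)
R(b) = 1465/3 + b (R(b) = (b + 486) + 7/3 = (486 + b) + 7/3 = 1465/3 + b)
((136*(-84))*127 + (-229 + 577)*82)*(R(1406) - 904931) = ((136*(-84))*127 + (-229 + 577)*82)*((1465/3 + 1406) - 904931) = (-11424*127 + 348*82)*(5683/3 - 904931) = (-1450848 + 28536)*(-2709110/3) = -1422312*(-2709110/3) = 1284399887440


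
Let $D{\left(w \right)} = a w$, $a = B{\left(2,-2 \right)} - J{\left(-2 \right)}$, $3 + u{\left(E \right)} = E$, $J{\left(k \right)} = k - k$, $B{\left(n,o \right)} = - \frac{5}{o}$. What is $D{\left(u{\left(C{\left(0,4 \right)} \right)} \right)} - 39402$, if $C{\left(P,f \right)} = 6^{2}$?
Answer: $- \frac{78639}{2} \approx -39320.0$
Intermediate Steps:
$J{\left(k \right)} = 0$
$C{\left(P,f \right)} = 36$
$u{\left(E \right)} = -3 + E$
$a = \frac{5}{2}$ ($a = - \frac{5}{-2} - 0 = \left(-5\right) \left(- \frac{1}{2}\right) + 0 = \frac{5}{2} + 0 = \frac{5}{2} \approx 2.5$)
$D{\left(w \right)} = \frac{5 w}{2}$
$D{\left(u{\left(C{\left(0,4 \right)} \right)} \right)} - 39402 = \frac{5 \left(-3 + 36\right)}{2} - 39402 = \frac{5}{2} \cdot 33 - 39402 = \frac{165}{2} - 39402 = - \frac{78639}{2}$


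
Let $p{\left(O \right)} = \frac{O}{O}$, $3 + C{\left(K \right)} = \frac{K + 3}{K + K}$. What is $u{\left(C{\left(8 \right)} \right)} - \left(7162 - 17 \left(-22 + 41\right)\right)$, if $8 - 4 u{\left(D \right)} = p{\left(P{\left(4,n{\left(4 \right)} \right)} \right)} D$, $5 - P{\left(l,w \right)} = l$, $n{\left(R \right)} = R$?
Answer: $- \frac{437531}{64} \approx -6836.4$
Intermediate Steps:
$P{\left(l,w \right)} = 5 - l$
$C{\left(K \right)} = -3 + \frac{3 + K}{2 K}$ ($C{\left(K \right)} = -3 + \frac{K + 3}{K + K} = -3 + \frac{3 + K}{2 K}$)
$p{\left(O \right)} = 1$
$u{\left(D \right)} = 2 - \frac{D}{4}$ ($u{\left(D \right)} = 2 - \frac{1 D}{4} = 2 - \frac{D}{4}$)
$u{\left(C{\left(8 \right)} \right)} - \left(7162 - 17 \left(-22 + 41\right)\right) = \left(2 - \frac{\frac{1}{2} \cdot \frac{1}{8} \left(3 - 40\right)}{4}\right) - \left(7162 - 17 \left(-22 + 41\right)\right) = \left(2 - \frac{\frac{1}{2} \cdot \frac{1}{8} \left(3 - 40\right)}{4}\right) - \left(7162 - 17 \cdot 19\right) = \left(2 - \frac{\frac{1}{2} \cdot \frac{1}{8} \left(-37\right)}{4}\right) - \left(7162 - 323\right) = \left(2 - - \frac{37}{64}\right) - \left(7162 - 323\right) = \left(2 + \frac{37}{64}\right) - 6839 = \frac{165}{64} - 6839 = - \frac{437531}{64}$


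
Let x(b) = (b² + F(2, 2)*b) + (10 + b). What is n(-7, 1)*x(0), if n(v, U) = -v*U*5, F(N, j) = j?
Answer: 350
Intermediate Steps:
n(v, U) = -5*U*v (n(v, U) = -U*v*5 = -5*U*v)
x(b) = 10 + b² + 3*b (x(b) = (b² + 2*b) + (10 + b) = 10 + b² + 3*b)
n(-7, 1)*x(0) = (-5*1*(-7))*(10 + 0² + 3*0) = 35*(10 + 0 + 0) = 35*10 = 350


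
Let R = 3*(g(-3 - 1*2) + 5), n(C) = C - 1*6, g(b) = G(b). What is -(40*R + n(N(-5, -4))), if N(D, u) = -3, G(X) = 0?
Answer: -591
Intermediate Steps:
g(b) = 0
n(C) = -6 + C (n(C) = C - 6 = -6 + C)
R = 15 (R = 3*(0 + 5) = 3*5 = 15)
-(40*R + n(N(-5, -4))) = -(40*15 + (-6 - 3)) = -(600 - 9) = -1*591 = -591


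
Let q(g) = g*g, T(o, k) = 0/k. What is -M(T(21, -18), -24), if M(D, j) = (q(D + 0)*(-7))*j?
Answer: 0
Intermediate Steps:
T(o, k) = 0
q(g) = g**2
M(D, j) = -7*j*D**2 (M(D, j) = ((D + 0)**2*(-7))*j = (D**2*(-7))*j = (-7*D**2)*j = -7*j*D**2)
-M(T(21, -18), -24) = -(-7)*(-24)*0**2 = -(-7)*(-24)*0 = -1*0 = 0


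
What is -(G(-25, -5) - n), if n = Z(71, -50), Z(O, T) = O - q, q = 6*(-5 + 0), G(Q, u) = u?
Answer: 106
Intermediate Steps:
q = -30 (q = 6*(-5) = -30)
Z(O, T) = 30 + O (Z(O, T) = O - 1*(-30) = O + 30 = 30 + O)
n = 101 (n = 30 + 71 = 101)
-(G(-25, -5) - n) = -(-5 - 1*101) = -(-5 - 101) = -1*(-106) = 106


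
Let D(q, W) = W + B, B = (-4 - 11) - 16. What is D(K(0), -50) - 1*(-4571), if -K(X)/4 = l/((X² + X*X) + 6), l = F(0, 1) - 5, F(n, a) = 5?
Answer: 4490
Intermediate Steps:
B = -31 (B = -15 - 16 = -31)
l = 0 (l = 5 - 5 = 0)
K(X) = 0 (K(X) = -0/((X² + X*X) + 6) = -0/((X² + X²) + 6) = -0/(2*X² + 6) = -0/(6 + 2*X²) = -4*0 = 0)
D(q, W) = -31 + W (D(q, W) = W - 31 = -31 + W)
D(K(0), -50) - 1*(-4571) = (-31 - 50) - 1*(-4571) = -81 + 4571 = 4490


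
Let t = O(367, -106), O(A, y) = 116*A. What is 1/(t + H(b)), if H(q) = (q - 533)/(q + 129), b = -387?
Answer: 129/5492248 ≈ 2.3488e-5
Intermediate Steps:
t = 42572 (t = 116*367 = 42572)
H(q) = (-533 + q)/(129 + q)
1/(t + H(b)) = 1/(42572 + (-533 - 387)/(129 - 387)) = 1/(42572 - 920/(-258)) = 1/(42572 - 1/258*(-920)) = 1/(42572 + 460/129) = 1/(5492248/129) = 129/5492248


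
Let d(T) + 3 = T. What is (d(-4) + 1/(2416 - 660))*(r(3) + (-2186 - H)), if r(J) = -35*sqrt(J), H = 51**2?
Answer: 58837017/1756 + 430185*sqrt(3)/1756 ≈ 33931.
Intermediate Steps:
d(T) = -3 + T
H = 2601
(d(-4) + 1/(2416 - 660))*(r(3) + (-2186 - H)) = ((-3 - 4) + 1/(2416 - 660))*(-35*sqrt(3) + (-2186 - 1*2601)) = (-7 + 1/1756)*(-35*sqrt(3) + (-2186 - 2601)) = (-7 + 1/1756)*(-35*sqrt(3) - 4787) = -12291*(-4787 - 35*sqrt(3))/1756 = 58837017/1756 + 430185*sqrt(3)/1756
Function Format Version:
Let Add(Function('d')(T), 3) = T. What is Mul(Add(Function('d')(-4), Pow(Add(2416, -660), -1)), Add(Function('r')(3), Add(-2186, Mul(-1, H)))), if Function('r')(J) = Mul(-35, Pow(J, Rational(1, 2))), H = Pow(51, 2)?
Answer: Add(Rational(58837017, 1756), Mul(Rational(430185, 1756), Pow(3, Rational(1, 2)))) ≈ 33931.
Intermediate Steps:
Function('d')(T) = Add(-3, T)
H = 2601
Mul(Add(Function('d')(-4), Pow(Add(2416, -660), -1)), Add(Function('r')(3), Add(-2186, Mul(-1, H)))) = Mul(Add(Add(-3, -4), Pow(Add(2416, -660), -1)), Add(Mul(-35, Pow(3, Rational(1, 2))), Add(-2186, Mul(-1, 2601)))) = Mul(Add(-7, Pow(1756, -1)), Add(Mul(-35, Pow(3, Rational(1, 2))), Add(-2186, -2601))) = Mul(Add(-7, Rational(1, 1756)), Add(Mul(-35, Pow(3, Rational(1, 2))), -4787)) = Mul(Rational(-12291, 1756), Add(-4787, Mul(-35, Pow(3, Rational(1, 2))))) = Add(Rational(58837017, 1756), Mul(Rational(430185, 1756), Pow(3, Rational(1, 2))))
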